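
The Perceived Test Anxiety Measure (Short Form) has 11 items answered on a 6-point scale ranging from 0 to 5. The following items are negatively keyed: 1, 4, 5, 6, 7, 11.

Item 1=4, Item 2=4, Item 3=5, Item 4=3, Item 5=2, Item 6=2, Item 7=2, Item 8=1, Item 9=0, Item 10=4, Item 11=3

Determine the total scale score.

Raw sum = 30. Negatively keyed items: 1, 4, 5, 6, 7, 11; their raw sum = 16.
Each reversal replaces raw with 5 − raw, changing the total by 5 − 2·raw per item.
Total = 30 + 6·5 − 2·16 = 30 + 30 − 32 = 28

28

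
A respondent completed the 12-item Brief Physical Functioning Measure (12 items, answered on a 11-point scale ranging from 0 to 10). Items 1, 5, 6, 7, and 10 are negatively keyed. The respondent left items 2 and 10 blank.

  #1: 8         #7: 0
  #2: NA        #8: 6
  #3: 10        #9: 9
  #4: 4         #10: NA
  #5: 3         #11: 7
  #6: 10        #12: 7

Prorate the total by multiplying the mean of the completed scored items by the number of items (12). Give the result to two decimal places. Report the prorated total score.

74.40

Reverse-coded (reverse-coded value = 10 − response):
  item 1: 10 − 8 = 2
  item 5: 10 − 3 = 7
  item 6: 10 − 10 = 0
  item 7: 10 − 0 = 10
Completed scored items (10 of 12): 2, 10, 4, 7, 0, 10, 6, 9, 7, 7; sum = 62.
Person mean = 62 / 10 ≈ 6.2000
Prorated total = (62 / 10) × 12 = 74.40 (to 2 dp)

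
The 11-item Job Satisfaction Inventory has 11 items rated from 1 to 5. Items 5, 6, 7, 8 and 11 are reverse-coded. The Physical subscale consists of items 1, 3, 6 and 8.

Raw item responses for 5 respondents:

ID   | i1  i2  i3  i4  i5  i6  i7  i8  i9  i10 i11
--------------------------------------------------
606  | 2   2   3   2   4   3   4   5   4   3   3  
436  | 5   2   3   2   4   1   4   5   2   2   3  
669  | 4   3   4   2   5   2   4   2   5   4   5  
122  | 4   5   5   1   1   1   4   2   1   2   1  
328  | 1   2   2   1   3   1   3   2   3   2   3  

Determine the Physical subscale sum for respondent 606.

Respondent 606 raw: 2, 2, 3, 2, 4, 3, 4, 5, 4, 3, 3.
Physical items: 1, 3, 6, 8.
Reverse-coded (reversed = (1+5) − raw = 6 − raw):
  item 1: 2
  item 3: 3
  item 6: 6 − 3 = 3
  item 8: 6 − 5 = 1
Sum = 2 + 3 + 3 + 1 = 9

9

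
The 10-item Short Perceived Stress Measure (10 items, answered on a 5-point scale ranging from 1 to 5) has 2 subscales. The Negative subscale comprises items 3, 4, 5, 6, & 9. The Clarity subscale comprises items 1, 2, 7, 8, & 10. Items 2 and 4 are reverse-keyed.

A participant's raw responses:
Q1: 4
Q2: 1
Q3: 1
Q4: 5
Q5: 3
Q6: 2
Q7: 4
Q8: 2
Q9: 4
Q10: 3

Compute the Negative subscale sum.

11

Negative items: 3, 4, 5, 6, 9.
Of these, item 4 is reverse-keyed; on a 1–5 scale, reversed = 6 − raw.
  item 3: 1
  item 4: 6 − 5 = 1
  item 5: 3
  item 6: 2
  item 9: 4
Sum = 1 + 1 + 3 + 2 + 4 = 11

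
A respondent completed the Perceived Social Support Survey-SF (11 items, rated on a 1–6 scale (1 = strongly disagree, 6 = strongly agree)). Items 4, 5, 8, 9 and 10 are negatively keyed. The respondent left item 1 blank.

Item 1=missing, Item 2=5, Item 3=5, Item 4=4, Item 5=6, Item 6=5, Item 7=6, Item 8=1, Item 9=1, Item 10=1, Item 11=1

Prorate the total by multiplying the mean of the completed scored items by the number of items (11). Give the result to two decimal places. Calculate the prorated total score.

Reverse-coded (reversed = (1+6) − raw = 7 − raw):
  item 4: 7 − 4 = 3
  item 5: 7 − 6 = 1
  item 8: 7 − 1 = 6
  item 9: 7 − 1 = 6
  item 10: 7 − 1 = 6
Completed scored items (10 of 11): 5, 5, 3, 1, 5, 6, 6, 6, 6, 1; sum = 44.
Person mean = 44 / 10 ≈ 4.4000
Prorated total = (44 / 10) × 11 = 48.40 (to 2 dp)

48.40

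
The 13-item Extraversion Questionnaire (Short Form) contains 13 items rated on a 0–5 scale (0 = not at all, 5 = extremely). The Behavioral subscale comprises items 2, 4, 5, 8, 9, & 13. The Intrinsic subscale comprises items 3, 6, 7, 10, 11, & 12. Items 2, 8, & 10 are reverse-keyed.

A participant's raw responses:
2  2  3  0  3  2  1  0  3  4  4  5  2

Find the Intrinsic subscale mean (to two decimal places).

Intrinsic items: 3, 6, 7, 10, 11, 12.
Of these, item 10 is reverse-keyed; reversed = (0+5) − raw = 5 − raw.
  item 3: 3
  item 6: 2
  item 7: 1
  item 10: 5 − 4 = 1
  item 11: 4
  item 12: 5
Sum = 3 + 2 + 1 + 1 + 4 + 5 = 16
Mean = 16 / 6 = 2.67

2.67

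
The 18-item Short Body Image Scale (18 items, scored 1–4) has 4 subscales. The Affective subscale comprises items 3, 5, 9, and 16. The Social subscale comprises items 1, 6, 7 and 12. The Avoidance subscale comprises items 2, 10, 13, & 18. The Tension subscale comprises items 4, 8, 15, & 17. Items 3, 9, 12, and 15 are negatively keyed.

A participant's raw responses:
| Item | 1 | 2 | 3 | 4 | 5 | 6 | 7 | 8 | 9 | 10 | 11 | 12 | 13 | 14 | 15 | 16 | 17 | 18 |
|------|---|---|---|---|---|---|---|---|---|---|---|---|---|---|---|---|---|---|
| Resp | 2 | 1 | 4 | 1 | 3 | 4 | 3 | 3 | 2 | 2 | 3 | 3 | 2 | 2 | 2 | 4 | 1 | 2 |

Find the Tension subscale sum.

8

Tension items: 4, 8, 15, 17.
Of these, item 15 is negatively keyed; on a 1–4 scale, reversed = 5 − raw.
  item 4: 1
  item 8: 3
  item 15: 5 − 2 = 3
  item 17: 1
Sum = 1 + 3 + 3 + 1 = 8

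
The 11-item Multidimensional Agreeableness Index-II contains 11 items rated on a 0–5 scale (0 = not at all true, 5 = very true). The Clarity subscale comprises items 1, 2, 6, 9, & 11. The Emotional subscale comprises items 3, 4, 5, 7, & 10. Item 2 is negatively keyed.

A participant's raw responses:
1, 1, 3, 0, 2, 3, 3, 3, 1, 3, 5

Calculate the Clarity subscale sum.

Clarity items: 1, 2, 6, 9, 11.
Of these, item 2 is negatively keyed; reversed = (0+5) − raw = 5 − raw.
  item 1: 1
  item 2: 5 − 1 = 4
  item 6: 3
  item 9: 1
  item 11: 5
Sum = 1 + 4 + 3 + 1 + 5 = 14

14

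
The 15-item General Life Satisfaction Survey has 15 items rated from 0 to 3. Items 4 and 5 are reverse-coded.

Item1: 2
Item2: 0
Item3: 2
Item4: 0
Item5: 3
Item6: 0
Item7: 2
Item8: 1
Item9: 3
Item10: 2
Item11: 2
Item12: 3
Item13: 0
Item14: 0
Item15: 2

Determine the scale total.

Raw sum = 22. Reverse-coded items: 4, 5; their raw sum = 3.
Each reversal replaces raw with 3 − raw, changing the total by 3 − 2·raw per item.
Total = 22 + 2·3 − 2·3 = 22 + 6 − 6 = 22

22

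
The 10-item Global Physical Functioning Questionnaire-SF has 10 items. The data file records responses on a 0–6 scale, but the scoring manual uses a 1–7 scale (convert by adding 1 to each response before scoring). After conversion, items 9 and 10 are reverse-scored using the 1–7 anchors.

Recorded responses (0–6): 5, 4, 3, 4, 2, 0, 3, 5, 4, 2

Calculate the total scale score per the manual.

42

Convert to 1–7: 6, 5, 4, 5, 3, 1, 4, 6, 5, 3
Reverse-coded (on a 1–7 scale, reversed = 8 − raw):
  item 9: 8 − 5 = 3
  item 10: 8 − 3 = 5
Scored: 6, 5, 4, 5, 3, 1, 4, 6, 3, 5
Total = 42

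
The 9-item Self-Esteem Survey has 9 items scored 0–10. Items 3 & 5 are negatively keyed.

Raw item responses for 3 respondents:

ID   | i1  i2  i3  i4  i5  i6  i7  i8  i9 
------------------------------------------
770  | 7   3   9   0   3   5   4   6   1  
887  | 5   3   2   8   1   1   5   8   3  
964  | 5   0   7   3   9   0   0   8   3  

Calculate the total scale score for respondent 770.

Respondent 770 raw: 7, 3, 9, 0, 3, 5, 4, 6, 1.
Reverse-coded (reversed = (0+10) − raw = 10 − raw):
  item 1: 7
  item 2: 3
  item 3: 10 − 9 = 1
  item 4: 0
  item 5: 10 − 3 = 7
  item 6: 5
  item 7: 4
  item 8: 6
  item 9: 1
Sum = 7 + 3 + 1 + 0 + 7 + 5 + 4 + 6 + 1 = 34

34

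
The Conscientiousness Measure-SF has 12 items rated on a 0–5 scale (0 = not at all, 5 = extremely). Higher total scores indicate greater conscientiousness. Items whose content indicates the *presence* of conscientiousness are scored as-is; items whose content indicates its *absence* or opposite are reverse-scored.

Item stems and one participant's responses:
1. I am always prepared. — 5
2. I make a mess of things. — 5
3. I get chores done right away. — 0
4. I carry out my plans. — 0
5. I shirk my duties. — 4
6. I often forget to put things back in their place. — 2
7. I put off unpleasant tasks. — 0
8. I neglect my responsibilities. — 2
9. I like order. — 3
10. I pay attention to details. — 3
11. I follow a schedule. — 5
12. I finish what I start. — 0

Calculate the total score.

28

Items 2, 5, 6, 7, 8 describe the absence/opposite of conscientiousness → reverse-score.
reverse-coded value = 5 − response.
  item 1: 5
  item 2: 5 − 5 = 0
  item 3: 0
  item 4: 0
  item 5: 5 − 4 = 1
  item 6: 5 − 2 = 3
  item 7: 5 − 0 = 5
  item 8: 5 − 2 = 3
  item 9: 3
  item 10: 3
  item 11: 5
  item 12: 0
Total = 5 + 0 + 0 + 0 + 1 + 3 + 5 + 3 + 3 + 3 + 5 + 0 = 28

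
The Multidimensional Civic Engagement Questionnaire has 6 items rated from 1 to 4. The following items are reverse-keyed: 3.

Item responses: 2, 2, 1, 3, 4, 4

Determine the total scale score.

19

Reverse-keyed items use 5 − raw:
  item 3: 5 − 1 = 4
Scored items: 2, 2, 4, 3, 4, 4
Total = 2 + 2 + 4 + 3 + 4 + 4 = 19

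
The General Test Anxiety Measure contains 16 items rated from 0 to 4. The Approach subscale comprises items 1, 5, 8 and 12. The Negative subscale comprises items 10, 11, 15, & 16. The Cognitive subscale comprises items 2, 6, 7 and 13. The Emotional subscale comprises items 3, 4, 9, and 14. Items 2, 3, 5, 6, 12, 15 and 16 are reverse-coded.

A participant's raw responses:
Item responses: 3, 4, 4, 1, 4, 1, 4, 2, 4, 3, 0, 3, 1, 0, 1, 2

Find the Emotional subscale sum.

5

Emotional items: 3, 4, 9, 14.
Of these, item 3 is reverse-coded; on a 0–4 scale, reversed = 4 − raw.
  item 3: 4 − 4 = 0
  item 4: 1
  item 9: 4
  item 14: 0
Sum = 0 + 1 + 4 + 0 = 5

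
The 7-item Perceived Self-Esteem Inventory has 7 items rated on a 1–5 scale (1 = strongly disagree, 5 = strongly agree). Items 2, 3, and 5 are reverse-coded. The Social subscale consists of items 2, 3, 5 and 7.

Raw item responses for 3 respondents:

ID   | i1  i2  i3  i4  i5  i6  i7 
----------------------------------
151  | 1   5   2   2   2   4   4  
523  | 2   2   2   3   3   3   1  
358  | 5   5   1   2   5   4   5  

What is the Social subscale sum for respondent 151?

13

Respondent 151 raw: 1, 5, 2, 2, 2, 4, 4.
Social items: 2, 3, 5, 7.
Reverse-coded (reversed = (1+5) − raw = 6 − raw):
  item 2: 6 − 5 = 1
  item 3: 6 − 2 = 4
  item 5: 6 − 2 = 4
  item 7: 4
Sum = 1 + 4 + 4 + 4 = 13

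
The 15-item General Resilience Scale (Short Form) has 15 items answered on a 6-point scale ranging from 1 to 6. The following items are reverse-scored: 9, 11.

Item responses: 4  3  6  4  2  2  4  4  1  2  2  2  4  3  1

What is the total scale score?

Raw sum = 44. Reverse-scored items: 9, 11; their raw sum = 3.
Each reversal replaces raw with 7 − raw, changing the total by 7 − 2·raw per item.
Total = 44 + 2·7 − 2·3 = 44 + 14 − 6 = 52

52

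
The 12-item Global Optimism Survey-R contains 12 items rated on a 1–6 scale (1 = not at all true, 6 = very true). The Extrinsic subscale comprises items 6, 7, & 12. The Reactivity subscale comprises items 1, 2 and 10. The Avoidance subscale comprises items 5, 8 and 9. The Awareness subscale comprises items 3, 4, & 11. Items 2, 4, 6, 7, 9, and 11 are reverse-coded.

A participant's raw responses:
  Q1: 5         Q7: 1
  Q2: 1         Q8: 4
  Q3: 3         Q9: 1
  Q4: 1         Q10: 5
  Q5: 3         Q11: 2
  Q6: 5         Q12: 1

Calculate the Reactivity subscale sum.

16

Reactivity items: 1, 2, 10.
Of these, item 2 is reverse-coded; reversed = (1+6) − raw = 7 − raw.
  item 1: 5
  item 2: 7 − 1 = 6
  item 10: 5
Sum = 5 + 6 + 5 = 16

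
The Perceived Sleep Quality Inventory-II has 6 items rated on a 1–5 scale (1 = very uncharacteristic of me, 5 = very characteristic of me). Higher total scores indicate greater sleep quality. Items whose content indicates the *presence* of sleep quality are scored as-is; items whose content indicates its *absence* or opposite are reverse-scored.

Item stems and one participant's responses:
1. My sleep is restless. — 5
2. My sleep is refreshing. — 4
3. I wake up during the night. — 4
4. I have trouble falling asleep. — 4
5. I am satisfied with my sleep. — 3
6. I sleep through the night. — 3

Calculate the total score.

15

Items 1, 3, 4 describe the absence/opposite of sleep quality → reverse-score.
on a 1–5 scale, reversed = 6 − raw.
  item 1: 6 − 5 = 1
  item 2: 4
  item 3: 6 − 4 = 2
  item 4: 6 − 4 = 2
  item 5: 3
  item 6: 3
Total = 1 + 4 + 2 + 2 + 3 + 3 = 15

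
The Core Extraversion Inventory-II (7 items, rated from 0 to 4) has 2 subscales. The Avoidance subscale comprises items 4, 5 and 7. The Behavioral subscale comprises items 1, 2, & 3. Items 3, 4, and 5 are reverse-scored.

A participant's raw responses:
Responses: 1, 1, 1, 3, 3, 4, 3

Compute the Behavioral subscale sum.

Behavioral items: 1, 2, 3.
Of these, item 3 is reverse-scored; reverse-coded value = 4 − response.
  item 1: 1
  item 2: 1
  item 3: 4 − 1 = 3
Sum = 1 + 1 + 3 = 5

5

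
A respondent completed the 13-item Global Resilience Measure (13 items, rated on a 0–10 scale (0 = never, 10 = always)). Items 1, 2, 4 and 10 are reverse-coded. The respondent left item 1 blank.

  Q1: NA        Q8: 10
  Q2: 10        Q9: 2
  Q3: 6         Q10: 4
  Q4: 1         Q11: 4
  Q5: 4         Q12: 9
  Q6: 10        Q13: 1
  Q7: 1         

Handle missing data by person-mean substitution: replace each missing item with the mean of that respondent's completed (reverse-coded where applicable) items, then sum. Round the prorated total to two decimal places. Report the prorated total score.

Reverse-coded (reversed = (0+10) − raw = 10 − raw):
  item 2: 10 − 10 = 0
  item 4: 10 − 1 = 9
  item 10: 10 − 4 = 6
Completed scored items (12 of 13): 0, 6, 9, 4, 10, 1, 10, 2, 6, 4, 9, 1; sum = 62.
Person mean = 62 / 12 ≈ 5.1667
Prorated total = (62 / 12) × 13 = 67.17 (to 2 dp)

67.17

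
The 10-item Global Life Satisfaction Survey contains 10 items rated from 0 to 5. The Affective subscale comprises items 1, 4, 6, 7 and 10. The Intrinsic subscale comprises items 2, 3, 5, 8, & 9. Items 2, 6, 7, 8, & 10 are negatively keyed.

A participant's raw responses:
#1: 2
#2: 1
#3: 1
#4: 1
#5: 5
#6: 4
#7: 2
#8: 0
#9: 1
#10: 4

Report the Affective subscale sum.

8

Affective items: 1, 4, 6, 7, 10.
Of these, items 6, 7 and 10 are negatively keyed; on a 0–5 scale, reversed = 5 − raw.
  item 1: 2
  item 4: 1
  item 6: 5 − 4 = 1
  item 7: 5 − 2 = 3
  item 10: 5 − 4 = 1
Sum = 2 + 1 + 1 + 3 + 1 = 8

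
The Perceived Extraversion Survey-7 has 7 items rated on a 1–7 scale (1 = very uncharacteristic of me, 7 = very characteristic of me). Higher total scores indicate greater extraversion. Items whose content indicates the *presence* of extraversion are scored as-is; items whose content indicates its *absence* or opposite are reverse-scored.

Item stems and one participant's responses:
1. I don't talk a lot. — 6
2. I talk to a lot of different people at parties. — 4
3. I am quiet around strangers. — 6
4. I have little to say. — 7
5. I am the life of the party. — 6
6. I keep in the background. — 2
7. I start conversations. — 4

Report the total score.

Items 1, 3, 4, 6 describe the absence/opposite of extraversion → reverse-score.
reversed = (1+7) − raw = 8 − raw.
  item 1: 8 − 6 = 2
  item 2: 4
  item 3: 8 − 6 = 2
  item 4: 8 − 7 = 1
  item 5: 6
  item 6: 8 − 2 = 6
  item 7: 4
Total = 2 + 4 + 2 + 1 + 6 + 6 + 4 = 25

25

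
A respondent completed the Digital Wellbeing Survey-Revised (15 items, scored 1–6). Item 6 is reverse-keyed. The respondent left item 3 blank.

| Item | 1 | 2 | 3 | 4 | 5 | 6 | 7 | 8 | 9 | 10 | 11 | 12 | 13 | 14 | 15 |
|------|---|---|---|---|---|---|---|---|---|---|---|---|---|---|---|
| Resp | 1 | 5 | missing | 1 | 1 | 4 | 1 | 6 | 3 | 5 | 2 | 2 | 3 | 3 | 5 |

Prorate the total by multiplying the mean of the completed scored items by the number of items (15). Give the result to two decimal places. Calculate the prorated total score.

Reverse-coded (reversed = (1+6) − raw = 7 − raw):
  item 6: 7 − 4 = 3
Completed scored items (14 of 15): 1, 5, 1, 1, 3, 1, 6, 3, 5, 2, 2, 3, 3, 5; sum = 41.
Person mean = 41 / 14 ≈ 2.9286
Prorated total = (41 / 14) × 15 = 43.93 (to 2 dp)

43.93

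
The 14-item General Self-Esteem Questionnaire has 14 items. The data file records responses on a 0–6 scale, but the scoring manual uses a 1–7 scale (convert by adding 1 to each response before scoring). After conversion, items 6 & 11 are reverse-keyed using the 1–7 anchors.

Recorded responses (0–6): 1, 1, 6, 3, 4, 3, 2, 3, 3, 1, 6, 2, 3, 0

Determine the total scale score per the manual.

46

Convert to 1–7: 2, 2, 7, 4, 5, 4, 3, 4, 4, 2, 7, 3, 4, 1
Reverse-coded (reversed = (1+7) − raw = 8 − raw):
  item 6: 8 − 4 = 4
  item 11: 8 − 7 = 1
Scored: 2, 2, 7, 4, 5, 4, 3, 4, 4, 2, 1, 3, 4, 1
Total = 46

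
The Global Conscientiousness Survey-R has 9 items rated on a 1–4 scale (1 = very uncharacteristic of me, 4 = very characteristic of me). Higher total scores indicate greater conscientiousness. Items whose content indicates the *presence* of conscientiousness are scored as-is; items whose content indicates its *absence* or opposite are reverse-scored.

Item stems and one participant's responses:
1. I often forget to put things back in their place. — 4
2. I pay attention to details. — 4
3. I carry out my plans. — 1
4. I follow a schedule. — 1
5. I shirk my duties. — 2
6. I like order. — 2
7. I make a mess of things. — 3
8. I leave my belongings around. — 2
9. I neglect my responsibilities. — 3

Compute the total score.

19

Items 1, 5, 7, 8, 9 describe the absence/opposite of conscientiousness → reverse-score.
reverse-coded value = 5 − response.
  item 1: 5 − 4 = 1
  item 2: 4
  item 3: 1
  item 4: 1
  item 5: 5 − 2 = 3
  item 6: 2
  item 7: 5 − 3 = 2
  item 8: 5 − 2 = 3
  item 9: 5 − 3 = 2
Total = 1 + 4 + 1 + 1 + 3 + 2 + 2 + 3 + 2 = 19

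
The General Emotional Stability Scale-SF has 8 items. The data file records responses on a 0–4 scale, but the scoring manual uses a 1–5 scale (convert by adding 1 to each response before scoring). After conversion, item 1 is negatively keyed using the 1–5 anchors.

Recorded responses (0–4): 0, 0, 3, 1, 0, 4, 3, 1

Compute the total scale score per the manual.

Convert to 1–5: 1, 1, 4, 2, 1, 5, 4, 2
Reverse-coded (on a 1–5 scale, reversed = 6 − raw):
  item 1: 6 − 1 = 5
Scored: 5, 1, 4, 2, 1, 5, 4, 2
Total = 24

24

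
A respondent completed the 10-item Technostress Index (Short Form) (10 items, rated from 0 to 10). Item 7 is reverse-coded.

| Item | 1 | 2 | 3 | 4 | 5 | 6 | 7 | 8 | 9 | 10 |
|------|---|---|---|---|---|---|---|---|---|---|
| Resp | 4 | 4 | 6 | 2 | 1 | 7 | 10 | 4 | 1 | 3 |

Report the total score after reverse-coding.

Reverse-coded items (reverse-coded value = 10 − response):
  item 7: 10 − 10 = 0
Scored responses: 4, 4, 6, 2, 1, 7, 0, 4, 1, 3
Total = 4 + 4 + 6 + 2 + 1 + 7 + 0 + 4 + 1 + 3 = 32

32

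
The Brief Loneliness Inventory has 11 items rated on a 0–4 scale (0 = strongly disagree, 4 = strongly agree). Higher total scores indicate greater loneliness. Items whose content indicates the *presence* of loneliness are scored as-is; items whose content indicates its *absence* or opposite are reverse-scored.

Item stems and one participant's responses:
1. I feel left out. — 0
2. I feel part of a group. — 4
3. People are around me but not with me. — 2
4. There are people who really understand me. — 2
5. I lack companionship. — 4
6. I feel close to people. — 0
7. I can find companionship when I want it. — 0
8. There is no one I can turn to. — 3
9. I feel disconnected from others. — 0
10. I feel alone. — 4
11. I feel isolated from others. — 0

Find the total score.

23

Items 2, 4, 6, 7 describe the absence/opposite of loneliness → reverse-score.
reverse-coded value = 4 − response.
  item 1: 0
  item 2: 4 − 4 = 0
  item 3: 2
  item 4: 4 − 2 = 2
  item 5: 4
  item 6: 4 − 0 = 4
  item 7: 4 − 0 = 4
  item 8: 3
  item 9: 0
  item 10: 4
  item 11: 0
Total = 0 + 0 + 2 + 2 + 4 + 4 + 4 + 3 + 0 + 4 + 0 = 23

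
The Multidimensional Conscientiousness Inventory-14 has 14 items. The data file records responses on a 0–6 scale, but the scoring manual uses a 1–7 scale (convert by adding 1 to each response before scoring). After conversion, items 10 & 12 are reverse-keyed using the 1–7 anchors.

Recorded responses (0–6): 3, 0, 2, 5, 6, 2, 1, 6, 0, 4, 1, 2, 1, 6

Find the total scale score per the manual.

Convert to 1–7: 4, 1, 3, 6, 7, 3, 2, 7, 1, 5, 2, 3, 2, 7
Reverse-coded (on a 1–7 scale, reversed = 8 − raw):
  item 10: 8 − 5 = 3
  item 12: 8 − 3 = 5
Scored: 4, 1, 3, 6, 7, 3, 2, 7, 1, 3, 2, 5, 2, 7
Total = 53

53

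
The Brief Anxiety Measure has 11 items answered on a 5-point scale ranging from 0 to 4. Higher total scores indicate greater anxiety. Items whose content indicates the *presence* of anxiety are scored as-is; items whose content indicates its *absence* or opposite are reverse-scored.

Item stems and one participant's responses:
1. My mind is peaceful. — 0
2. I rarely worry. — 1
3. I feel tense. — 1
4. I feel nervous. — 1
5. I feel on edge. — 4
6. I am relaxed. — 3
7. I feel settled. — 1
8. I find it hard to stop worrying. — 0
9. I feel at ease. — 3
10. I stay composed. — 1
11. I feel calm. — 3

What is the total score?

22

Items 1, 2, 6, 7, 9, 10, 11 describe the absence/opposite of anxiety → reverse-score.
reversed = (0+4) − raw = 4 − raw.
  item 1: 4 − 0 = 4
  item 2: 4 − 1 = 3
  item 3: 1
  item 4: 1
  item 5: 4
  item 6: 4 − 3 = 1
  item 7: 4 − 1 = 3
  item 8: 0
  item 9: 4 − 3 = 1
  item 10: 4 − 1 = 3
  item 11: 4 − 3 = 1
Total = 4 + 3 + 1 + 1 + 4 + 1 + 3 + 0 + 1 + 3 + 1 = 22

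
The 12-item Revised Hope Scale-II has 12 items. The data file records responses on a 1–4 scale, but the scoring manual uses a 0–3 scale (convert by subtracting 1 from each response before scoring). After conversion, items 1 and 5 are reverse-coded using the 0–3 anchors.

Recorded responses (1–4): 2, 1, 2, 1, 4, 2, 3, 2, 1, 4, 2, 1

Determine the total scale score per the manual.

11

Convert to 0–3: 1, 0, 1, 0, 3, 1, 2, 1, 0, 3, 1, 0
Reverse-coded (reversed = (0+3) − raw = 3 − raw):
  item 1: 3 − 1 = 2
  item 5: 3 − 3 = 0
Scored: 2, 0, 1, 0, 0, 1, 2, 1, 0, 3, 1, 0
Total = 11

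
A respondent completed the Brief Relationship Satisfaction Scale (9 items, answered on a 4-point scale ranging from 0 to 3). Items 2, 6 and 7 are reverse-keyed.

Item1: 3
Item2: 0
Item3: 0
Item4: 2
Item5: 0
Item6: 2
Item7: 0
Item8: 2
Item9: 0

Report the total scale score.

14

Apply reverse scoring (on a 0–3 scale, reversed = 3 − raw):
  item 2: 3 − 0 = 3
  item 6: 3 − 2 = 1
  item 7: 3 − 0 = 3
After reverse-coding: 3, 3, 0, 2, 0, 1, 3, 2, 0
Total = 3 + 3 + 0 + 2 + 0 + 1 + 3 + 2 + 0 = 14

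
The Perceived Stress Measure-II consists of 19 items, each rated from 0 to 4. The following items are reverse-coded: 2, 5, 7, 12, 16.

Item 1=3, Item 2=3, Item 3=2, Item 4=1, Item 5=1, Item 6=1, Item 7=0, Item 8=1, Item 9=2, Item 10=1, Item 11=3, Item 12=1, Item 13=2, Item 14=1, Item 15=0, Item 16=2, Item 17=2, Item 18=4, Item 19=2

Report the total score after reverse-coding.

38

Raw sum = 32. Reverse-coded items: 2, 5, 7, 12, 16; their raw sum = 7.
Each reversal replaces raw with 4 − raw, changing the total by 4 − 2·raw per item.
Total = 32 + 5·4 − 2·7 = 32 + 20 − 14 = 38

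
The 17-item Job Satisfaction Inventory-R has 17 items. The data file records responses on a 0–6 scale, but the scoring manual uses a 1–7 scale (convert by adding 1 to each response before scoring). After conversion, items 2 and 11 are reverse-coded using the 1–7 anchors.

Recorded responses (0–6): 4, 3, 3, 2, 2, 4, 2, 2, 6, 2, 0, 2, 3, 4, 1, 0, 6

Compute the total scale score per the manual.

69

Convert to 1–7: 5, 4, 4, 3, 3, 5, 3, 3, 7, 3, 1, 3, 4, 5, 2, 1, 7
Reverse-coded (on a 1–7 scale, reversed = 8 − raw):
  item 2: 8 − 4 = 4
  item 11: 8 − 1 = 7
Scored: 5, 4, 4, 3, 3, 5, 3, 3, 7, 3, 7, 3, 4, 5, 2, 1, 7
Total = 69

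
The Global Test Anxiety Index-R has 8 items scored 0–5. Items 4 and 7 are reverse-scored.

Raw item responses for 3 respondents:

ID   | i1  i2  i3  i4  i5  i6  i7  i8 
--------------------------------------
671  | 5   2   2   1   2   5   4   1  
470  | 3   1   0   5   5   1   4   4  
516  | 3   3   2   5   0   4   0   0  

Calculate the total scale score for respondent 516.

Respondent 516 raw: 3, 3, 2, 5, 0, 4, 0, 0.
Reverse-coded (reversed = (0+5) − raw = 5 − raw):
  item 1: 3
  item 2: 3
  item 3: 2
  item 4: 5 − 5 = 0
  item 5: 0
  item 6: 4
  item 7: 5 − 0 = 5
  item 8: 0
Sum = 3 + 3 + 2 + 0 + 0 + 4 + 5 + 0 = 17

17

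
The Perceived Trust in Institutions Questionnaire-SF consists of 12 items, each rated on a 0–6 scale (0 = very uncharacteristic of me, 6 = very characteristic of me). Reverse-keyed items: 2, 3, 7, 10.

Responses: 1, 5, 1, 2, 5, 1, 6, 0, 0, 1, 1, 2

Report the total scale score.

23

Reverse-coded items (on a 0–6 scale, reversed = 6 − raw):
  item 2: 6 − 5 = 1
  item 3: 6 − 1 = 5
  item 7: 6 − 6 = 0
  item 10: 6 − 1 = 5
Scored items: 1, 1, 5, 2, 5, 1, 0, 0, 0, 5, 1, 2
Total = 1 + 1 + 5 + 2 + 5 + 1 + 0 + 0 + 0 + 5 + 1 + 2 = 23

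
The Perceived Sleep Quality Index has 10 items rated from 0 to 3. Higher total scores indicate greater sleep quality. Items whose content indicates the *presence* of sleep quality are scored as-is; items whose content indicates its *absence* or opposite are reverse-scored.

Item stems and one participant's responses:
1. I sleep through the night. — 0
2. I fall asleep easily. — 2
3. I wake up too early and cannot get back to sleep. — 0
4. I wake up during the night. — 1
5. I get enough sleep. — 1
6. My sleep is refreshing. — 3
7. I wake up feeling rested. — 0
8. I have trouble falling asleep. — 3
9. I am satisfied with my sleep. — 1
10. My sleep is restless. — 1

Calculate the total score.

Items 3, 4, 8, 10 describe the absence/opposite of sleep quality → reverse-score.
reversed = (0+3) − raw = 3 − raw.
  item 1: 0
  item 2: 2
  item 3: 3 − 0 = 3
  item 4: 3 − 1 = 2
  item 5: 1
  item 6: 3
  item 7: 0
  item 8: 3 − 3 = 0
  item 9: 1
  item 10: 3 − 1 = 2
Total = 0 + 2 + 3 + 2 + 1 + 3 + 0 + 0 + 1 + 2 = 14

14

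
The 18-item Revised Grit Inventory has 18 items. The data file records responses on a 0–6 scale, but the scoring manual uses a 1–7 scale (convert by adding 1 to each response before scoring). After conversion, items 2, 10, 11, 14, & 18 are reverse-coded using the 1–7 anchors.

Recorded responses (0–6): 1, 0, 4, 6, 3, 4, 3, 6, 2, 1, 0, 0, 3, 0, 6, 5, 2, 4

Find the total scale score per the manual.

Convert to 1–7: 2, 1, 5, 7, 4, 5, 4, 7, 3, 2, 1, 1, 4, 1, 7, 6, 3, 5
Reverse-coded (on a 1–7 scale, reversed = 8 − raw):
  item 2: 8 − 1 = 7
  item 10: 8 − 2 = 6
  item 11: 8 − 1 = 7
  item 14: 8 − 1 = 7
  item 18: 8 − 5 = 3
Scored: 2, 7, 5, 7, 4, 5, 4, 7, 3, 6, 7, 1, 4, 7, 7, 6, 3, 3
Total = 88

88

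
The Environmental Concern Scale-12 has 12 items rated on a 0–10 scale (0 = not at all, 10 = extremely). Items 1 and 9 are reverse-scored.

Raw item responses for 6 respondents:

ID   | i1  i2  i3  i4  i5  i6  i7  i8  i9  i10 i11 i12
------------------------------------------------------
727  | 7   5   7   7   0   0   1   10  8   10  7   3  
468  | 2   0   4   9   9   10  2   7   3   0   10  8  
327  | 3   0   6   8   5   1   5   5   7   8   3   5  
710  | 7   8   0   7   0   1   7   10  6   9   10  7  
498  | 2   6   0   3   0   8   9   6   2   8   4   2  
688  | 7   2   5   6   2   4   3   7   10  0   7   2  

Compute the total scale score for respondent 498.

Respondent 498 raw: 2, 6, 0, 3, 0, 8, 9, 6, 2, 8, 4, 2.
Reverse-coded (on a 0–10 scale, reversed = 10 − raw):
  item 1: 10 − 2 = 8
  item 2: 6
  item 3: 0
  item 4: 3
  item 5: 0
  item 6: 8
  item 7: 9
  item 8: 6
  item 9: 10 − 2 = 8
  item 10: 8
  item 11: 4
  item 12: 2
Sum = 8 + 6 + 0 + 3 + 0 + 8 + 9 + 6 + 8 + 8 + 4 + 2 = 62

62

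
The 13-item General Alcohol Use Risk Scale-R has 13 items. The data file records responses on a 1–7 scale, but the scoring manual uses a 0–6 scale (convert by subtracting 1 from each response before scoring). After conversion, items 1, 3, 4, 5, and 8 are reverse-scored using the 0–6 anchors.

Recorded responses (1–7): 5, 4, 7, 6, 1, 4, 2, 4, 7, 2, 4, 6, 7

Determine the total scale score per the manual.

Convert to 0–6: 4, 3, 6, 5, 0, 3, 1, 3, 6, 1, 3, 5, 6
Reverse-coded (reversed = (0+6) − raw = 6 − raw):
  item 1: 6 − 4 = 2
  item 3: 6 − 6 = 0
  item 4: 6 − 5 = 1
  item 5: 6 − 0 = 6
  item 8: 6 − 3 = 3
Scored: 2, 3, 0, 1, 6, 3, 1, 3, 6, 1, 3, 5, 6
Total = 40

40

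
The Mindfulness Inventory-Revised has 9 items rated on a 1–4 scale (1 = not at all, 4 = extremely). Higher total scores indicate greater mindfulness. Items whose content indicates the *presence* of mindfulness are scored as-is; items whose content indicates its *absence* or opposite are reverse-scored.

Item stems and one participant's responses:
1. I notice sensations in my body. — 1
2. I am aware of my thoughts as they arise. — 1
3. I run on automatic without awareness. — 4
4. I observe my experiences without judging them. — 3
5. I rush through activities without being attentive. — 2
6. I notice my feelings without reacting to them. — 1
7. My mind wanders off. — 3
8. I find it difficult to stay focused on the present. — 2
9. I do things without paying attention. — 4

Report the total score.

Items 3, 5, 7, 8, 9 describe the absence/opposite of mindfulness → reverse-score.
on a 1–4 scale, reversed = 5 − raw.
  item 1: 1
  item 2: 1
  item 3: 5 − 4 = 1
  item 4: 3
  item 5: 5 − 2 = 3
  item 6: 1
  item 7: 5 − 3 = 2
  item 8: 5 − 2 = 3
  item 9: 5 − 4 = 1
Total = 1 + 1 + 1 + 3 + 3 + 1 + 2 + 3 + 1 = 16

16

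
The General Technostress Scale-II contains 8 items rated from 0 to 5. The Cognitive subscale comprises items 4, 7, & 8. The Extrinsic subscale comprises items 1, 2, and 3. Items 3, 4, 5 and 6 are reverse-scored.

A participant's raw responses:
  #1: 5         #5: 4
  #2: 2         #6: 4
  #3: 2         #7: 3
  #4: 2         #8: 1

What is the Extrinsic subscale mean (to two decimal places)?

Extrinsic items: 1, 2, 3.
Of these, item 3 is reverse-scored; reversed = (0+5) − raw = 5 − raw.
  item 1: 5
  item 2: 2
  item 3: 5 − 2 = 3
Sum = 5 + 2 + 3 = 10
Mean = 10 / 3 = 3.33

3.33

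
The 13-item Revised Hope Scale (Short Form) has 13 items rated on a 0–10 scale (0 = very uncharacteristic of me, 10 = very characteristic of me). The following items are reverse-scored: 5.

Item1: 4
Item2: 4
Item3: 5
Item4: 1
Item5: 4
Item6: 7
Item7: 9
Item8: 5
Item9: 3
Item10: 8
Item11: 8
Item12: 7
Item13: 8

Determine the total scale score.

75

Apply reverse scoring (reversed = (0+10) − raw = 10 − raw):
  item 5: 10 − 4 = 6
Scored items: 4, 4, 5, 1, 6, 7, 9, 5, 3, 8, 8, 7, 8
Total = 4 + 4 + 5 + 1 + 6 + 7 + 9 + 5 + 3 + 8 + 8 + 7 + 8 = 75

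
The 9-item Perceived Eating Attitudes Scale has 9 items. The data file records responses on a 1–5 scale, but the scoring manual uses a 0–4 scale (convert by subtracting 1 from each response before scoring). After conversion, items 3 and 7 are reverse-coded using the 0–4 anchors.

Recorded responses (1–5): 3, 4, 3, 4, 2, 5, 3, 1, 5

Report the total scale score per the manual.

Convert to 0–4: 2, 3, 2, 3, 1, 4, 2, 0, 4
Reverse-coded (reverse-coded value = 4 − response):
  item 3: 4 − 2 = 2
  item 7: 4 − 2 = 2
Scored: 2, 3, 2, 3, 1, 4, 2, 0, 4
Total = 21

21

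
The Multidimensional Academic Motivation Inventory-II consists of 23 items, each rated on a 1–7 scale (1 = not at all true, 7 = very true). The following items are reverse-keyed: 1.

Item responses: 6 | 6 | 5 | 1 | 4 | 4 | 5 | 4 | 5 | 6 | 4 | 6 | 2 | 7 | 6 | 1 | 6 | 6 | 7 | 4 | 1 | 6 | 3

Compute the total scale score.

101

Reverse-coded items (reverse-coded value = 8 − response):
  item 1: 8 − 6 = 2
Scored items: 2, 6, 5, 1, 4, 4, 5, 4, 5, 6, 4, 6, 2, 7, 6, 1, 6, 6, 7, 4, 1, 6, 3
Total = 2 + 6 + 5 + 1 + 4 + 4 + 5 + 4 + 5 + 6 + 4 + 6 + 2 + 7 + 6 + 1 + 6 + 6 + 7 + 4 + 1 + 6 + 3 = 101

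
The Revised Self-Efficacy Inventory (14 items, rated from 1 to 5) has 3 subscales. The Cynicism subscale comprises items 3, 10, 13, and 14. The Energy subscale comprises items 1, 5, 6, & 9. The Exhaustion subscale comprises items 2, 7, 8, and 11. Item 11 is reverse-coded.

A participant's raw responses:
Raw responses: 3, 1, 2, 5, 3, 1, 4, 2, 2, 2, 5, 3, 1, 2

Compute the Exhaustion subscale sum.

Exhaustion items: 2, 7, 8, 11.
Of these, item 11 is reverse-coded; reverse-coded value = 6 − response.
  item 2: 1
  item 7: 4
  item 8: 2
  item 11: 6 − 5 = 1
Sum = 1 + 4 + 2 + 1 = 8

8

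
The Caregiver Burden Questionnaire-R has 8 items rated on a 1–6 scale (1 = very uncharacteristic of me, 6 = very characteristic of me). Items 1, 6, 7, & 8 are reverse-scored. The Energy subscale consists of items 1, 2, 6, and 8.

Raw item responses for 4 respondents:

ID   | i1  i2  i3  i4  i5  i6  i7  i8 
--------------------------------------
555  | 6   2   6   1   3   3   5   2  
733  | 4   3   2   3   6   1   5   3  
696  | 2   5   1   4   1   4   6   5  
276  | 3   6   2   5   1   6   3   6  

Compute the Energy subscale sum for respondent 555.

12

Respondent 555 raw: 6, 2, 6, 1, 3, 3, 5, 2.
Energy items: 1, 2, 6, 8.
Reverse-coded (reverse-coded value = 7 − response):
  item 1: 7 − 6 = 1
  item 2: 2
  item 6: 7 − 3 = 4
  item 8: 7 − 2 = 5
Sum = 1 + 2 + 4 + 5 = 12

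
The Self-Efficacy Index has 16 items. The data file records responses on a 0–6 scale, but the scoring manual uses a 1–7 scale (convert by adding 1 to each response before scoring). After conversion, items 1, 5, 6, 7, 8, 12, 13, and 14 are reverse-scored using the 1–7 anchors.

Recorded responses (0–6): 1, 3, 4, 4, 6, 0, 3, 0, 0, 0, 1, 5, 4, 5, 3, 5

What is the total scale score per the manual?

Convert to 1–7: 2, 4, 5, 5, 7, 1, 4, 1, 1, 1, 2, 6, 5, 6, 4, 6
Reverse-coded (reversed = (1+7) − raw = 8 − raw):
  item 1: 8 − 2 = 6
  item 5: 8 − 7 = 1
  item 6: 8 − 1 = 7
  item 7: 8 − 4 = 4
  item 8: 8 − 1 = 7
  item 12: 8 − 6 = 2
  item 13: 8 − 5 = 3
  item 14: 8 − 6 = 2
Scored: 6, 4, 5, 5, 1, 7, 4, 7, 1, 1, 2, 2, 3, 2, 4, 6
Total = 60

60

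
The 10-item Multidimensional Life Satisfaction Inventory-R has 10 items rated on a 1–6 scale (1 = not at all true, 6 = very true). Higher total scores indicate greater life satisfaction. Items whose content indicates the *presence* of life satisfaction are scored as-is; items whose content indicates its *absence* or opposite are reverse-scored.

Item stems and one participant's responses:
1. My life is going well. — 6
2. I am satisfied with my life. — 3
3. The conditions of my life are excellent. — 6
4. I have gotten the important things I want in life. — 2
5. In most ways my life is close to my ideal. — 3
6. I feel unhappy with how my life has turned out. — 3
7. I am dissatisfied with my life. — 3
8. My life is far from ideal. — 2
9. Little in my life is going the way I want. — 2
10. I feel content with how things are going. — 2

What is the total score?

Items 6, 7, 8, 9 describe the absence/opposite of life satisfaction → reverse-score.
on a 1–6 scale, reversed = 7 − raw.
  item 1: 6
  item 2: 3
  item 3: 6
  item 4: 2
  item 5: 3
  item 6: 7 − 3 = 4
  item 7: 7 − 3 = 4
  item 8: 7 − 2 = 5
  item 9: 7 − 2 = 5
  item 10: 2
Total = 6 + 3 + 6 + 2 + 3 + 4 + 4 + 5 + 5 + 2 = 40

40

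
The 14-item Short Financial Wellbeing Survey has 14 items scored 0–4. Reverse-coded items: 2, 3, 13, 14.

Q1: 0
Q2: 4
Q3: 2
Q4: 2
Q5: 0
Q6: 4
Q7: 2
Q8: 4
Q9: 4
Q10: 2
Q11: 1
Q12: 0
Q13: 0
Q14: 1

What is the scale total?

28

Raw sum = 26. Reverse-coded items: 2, 3, 13, 14; their raw sum = 7.
Each reversal replaces raw with 4 − raw, changing the total by 4 − 2·raw per item.
Total = 26 + 4·4 − 2·7 = 26 + 16 − 14 = 28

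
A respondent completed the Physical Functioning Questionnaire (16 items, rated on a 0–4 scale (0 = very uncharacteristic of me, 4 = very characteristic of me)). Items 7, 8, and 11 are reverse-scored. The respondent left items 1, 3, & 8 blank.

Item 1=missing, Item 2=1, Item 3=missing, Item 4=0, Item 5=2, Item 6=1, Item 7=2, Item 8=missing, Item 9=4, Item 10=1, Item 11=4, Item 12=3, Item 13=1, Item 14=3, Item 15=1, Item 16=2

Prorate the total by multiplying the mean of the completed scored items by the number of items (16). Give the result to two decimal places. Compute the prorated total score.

Reverse-coded (on a 0–4 scale, reversed = 4 − raw):
  item 7: 4 − 2 = 2
  item 11: 4 − 4 = 0
Completed scored items (13 of 16): 1, 0, 2, 1, 2, 4, 1, 0, 3, 1, 3, 1, 2; sum = 21.
Person mean = 21 / 13 ≈ 1.6154
Prorated total = (21 / 13) × 16 = 25.85 (to 2 dp)

25.85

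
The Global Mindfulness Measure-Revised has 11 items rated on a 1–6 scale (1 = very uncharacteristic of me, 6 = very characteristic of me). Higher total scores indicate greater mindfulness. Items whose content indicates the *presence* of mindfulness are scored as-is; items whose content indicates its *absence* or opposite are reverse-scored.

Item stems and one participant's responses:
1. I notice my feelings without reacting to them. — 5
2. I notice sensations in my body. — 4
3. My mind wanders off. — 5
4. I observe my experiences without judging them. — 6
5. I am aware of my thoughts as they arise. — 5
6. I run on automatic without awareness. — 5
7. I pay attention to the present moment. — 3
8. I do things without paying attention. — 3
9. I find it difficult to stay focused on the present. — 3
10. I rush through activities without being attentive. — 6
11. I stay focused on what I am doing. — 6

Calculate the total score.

Items 3, 6, 8, 9, 10 describe the absence/opposite of mindfulness → reverse-score.
reversed = (1+6) − raw = 7 − raw.
  item 1: 5
  item 2: 4
  item 3: 7 − 5 = 2
  item 4: 6
  item 5: 5
  item 6: 7 − 5 = 2
  item 7: 3
  item 8: 7 − 3 = 4
  item 9: 7 − 3 = 4
  item 10: 7 − 6 = 1
  item 11: 6
Total = 5 + 4 + 2 + 6 + 5 + 2 + 3 + 4 + 4 + 1 + 6 = 42

42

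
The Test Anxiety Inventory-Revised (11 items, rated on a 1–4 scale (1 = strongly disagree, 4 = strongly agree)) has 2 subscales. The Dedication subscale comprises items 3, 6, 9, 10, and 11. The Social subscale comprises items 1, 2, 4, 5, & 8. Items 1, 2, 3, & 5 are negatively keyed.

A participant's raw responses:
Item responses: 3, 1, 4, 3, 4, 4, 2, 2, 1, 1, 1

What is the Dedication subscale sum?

Dedication items: 3, 6, 9, 10, 11.
Of these, item 3 is negatively keyed; reverse-coded value = 5 − response.
  item 3: 5 − 4 = 1
  item 6: 4
  item 9: 1
  item 10: 1
  item 11: 1
Sum = 1 + 4 + 1 + 1 + 1 = 8

8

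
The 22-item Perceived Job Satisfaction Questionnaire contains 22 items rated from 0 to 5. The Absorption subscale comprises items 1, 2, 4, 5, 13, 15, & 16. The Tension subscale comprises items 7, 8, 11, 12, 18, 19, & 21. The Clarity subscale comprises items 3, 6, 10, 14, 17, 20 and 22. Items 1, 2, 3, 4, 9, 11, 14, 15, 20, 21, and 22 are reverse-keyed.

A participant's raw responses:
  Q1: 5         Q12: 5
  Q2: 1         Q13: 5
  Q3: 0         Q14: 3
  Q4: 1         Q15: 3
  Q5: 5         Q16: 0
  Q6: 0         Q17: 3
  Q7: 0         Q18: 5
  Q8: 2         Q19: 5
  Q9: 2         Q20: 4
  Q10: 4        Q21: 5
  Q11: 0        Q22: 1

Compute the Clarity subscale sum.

19

Clarity items: 3, 6, 10, 14, 17, 20, 22.
Of these, items 3, 14, 20, & 22 are reverse-keyed; on a 0–5 scale, reversed = 5 − raw.
  item 3: 5 − 0 = 5
  item 6: 0
  item 10: 4
  item 14: 5 − 3 = 2
  item 17: 3
  item 20: 5 − 4 = 1
  item 22: 5 − 1 = 4
Sum = 5 + 0 + 4 + 2 + 3 + 1 + 4 = 19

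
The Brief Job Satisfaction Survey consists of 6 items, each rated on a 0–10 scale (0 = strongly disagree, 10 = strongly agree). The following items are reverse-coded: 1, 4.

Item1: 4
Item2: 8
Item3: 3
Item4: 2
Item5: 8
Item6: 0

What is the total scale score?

Reverse-coded items use 10 − raw:
  item 1: 10 − 4 = 6
  item 4: 10 − 2 = 8
Scored items: 6, 8, 3, 8, 8, 0
Total = 6 + 8 + 3 + 8 + 8 + 0 = 33

33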